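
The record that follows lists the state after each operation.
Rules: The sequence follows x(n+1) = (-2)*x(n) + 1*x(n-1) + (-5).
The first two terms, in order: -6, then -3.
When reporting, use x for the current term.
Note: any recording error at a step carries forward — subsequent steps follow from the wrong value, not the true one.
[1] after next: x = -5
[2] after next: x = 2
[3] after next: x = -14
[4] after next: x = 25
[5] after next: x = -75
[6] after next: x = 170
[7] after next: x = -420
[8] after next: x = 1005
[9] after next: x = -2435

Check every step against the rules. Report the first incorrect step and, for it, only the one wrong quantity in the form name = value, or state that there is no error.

step 5, x = -69

Recomputing the run from the initial state:
step 1: x = -5
step 2: x = 2
step 3: x = -14
step 4: x = 25
step 5: x = -69
step 6: x = 158
step 7: x = -390
step 8: x = 933
step 9: x = -2261
The first disagreement with the record is at step 5, where the value should be x = -69.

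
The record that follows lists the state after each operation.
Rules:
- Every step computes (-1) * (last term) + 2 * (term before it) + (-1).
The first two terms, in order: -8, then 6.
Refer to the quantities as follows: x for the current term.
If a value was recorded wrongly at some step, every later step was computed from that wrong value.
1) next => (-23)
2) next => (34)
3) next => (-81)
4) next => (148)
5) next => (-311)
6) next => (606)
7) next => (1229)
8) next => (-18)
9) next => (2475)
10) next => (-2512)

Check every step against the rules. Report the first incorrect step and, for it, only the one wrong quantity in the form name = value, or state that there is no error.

step 7, x = -1229

step 1: x = -1*(6) + (2)*(-8) + (-1) = -23 -> no discrepancy
step 2: x = -1*(-23) + (2)*(6) + (-1) = 34 -> verified
step 3: x = -1*(34) + (2)*(-23) + (-1) = -81 -> verified
step 4: x = -1*(-81) + (2)*(34) + (-1) = 148 -> matches
step 5: x = -1*(148) + (2)*(-81) + (-1) = -311 -> same as recorded
step 6: x = -1*(-311) + (2)*(148) + (-1) = 606 -> in agreement
step 7: x = -1*(606) + (2)*(-311) + (-1) = -1229 -> a discrepancy with the record
Conclusion: step 7 carries the first error; the entry should be x = -1229.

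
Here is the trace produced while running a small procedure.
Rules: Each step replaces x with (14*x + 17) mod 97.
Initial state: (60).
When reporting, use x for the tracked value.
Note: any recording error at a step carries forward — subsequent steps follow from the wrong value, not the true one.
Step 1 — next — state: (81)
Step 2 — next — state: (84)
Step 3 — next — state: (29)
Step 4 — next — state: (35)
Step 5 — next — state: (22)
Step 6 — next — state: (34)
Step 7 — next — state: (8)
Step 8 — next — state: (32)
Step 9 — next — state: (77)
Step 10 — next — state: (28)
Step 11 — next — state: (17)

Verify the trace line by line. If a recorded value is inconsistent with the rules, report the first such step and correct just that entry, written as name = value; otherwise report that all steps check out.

step 11, x = 21

Recomputing the run from the initial state:
step 1: x = 81
step 2: x = 84
step 3: x = 29
step 4: x = 35
step 5: x = 22
step 6: x = 34
step 7: x = 8
step 8: x = 32
step 9: x = 77
step 10: x = 28
step 11: x = 21
The first disagreement with the trace is at step 11, where the value should be x = 21.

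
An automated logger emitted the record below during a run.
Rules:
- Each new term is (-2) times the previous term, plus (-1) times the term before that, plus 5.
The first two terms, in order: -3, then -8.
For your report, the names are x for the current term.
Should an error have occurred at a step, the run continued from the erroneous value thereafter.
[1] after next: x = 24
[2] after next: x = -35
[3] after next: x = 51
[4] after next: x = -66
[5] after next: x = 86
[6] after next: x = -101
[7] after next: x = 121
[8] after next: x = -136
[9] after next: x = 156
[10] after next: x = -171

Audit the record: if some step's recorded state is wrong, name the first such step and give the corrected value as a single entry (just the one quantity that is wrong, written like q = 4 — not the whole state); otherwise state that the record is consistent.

Recomputing the run from the initial state:
step 1: x = 24
step 2: x = -35
step 3: x = 51
step 4: x = -62
step 5: x = 78
step 6: x = -89
step 7: x = 105
step 8: x = -116
step 9: x = 132
step 10: x = -143
The first disagreement with the record is at step 4, where the value should be x = -62.

step 4, x = -62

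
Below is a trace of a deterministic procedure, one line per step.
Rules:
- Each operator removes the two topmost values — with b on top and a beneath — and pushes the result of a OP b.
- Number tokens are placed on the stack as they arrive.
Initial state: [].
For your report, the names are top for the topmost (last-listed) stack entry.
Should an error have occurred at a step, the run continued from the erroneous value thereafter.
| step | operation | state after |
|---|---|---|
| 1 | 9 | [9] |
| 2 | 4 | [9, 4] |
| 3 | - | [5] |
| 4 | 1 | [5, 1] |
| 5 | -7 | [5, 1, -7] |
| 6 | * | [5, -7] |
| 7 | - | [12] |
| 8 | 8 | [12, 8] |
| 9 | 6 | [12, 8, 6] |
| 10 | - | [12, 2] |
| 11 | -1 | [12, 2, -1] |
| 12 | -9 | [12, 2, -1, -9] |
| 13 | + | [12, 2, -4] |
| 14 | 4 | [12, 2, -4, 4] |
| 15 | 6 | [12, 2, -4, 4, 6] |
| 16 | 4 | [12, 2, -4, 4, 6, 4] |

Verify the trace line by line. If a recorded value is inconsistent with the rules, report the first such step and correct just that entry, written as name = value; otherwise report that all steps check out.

step 13, top = -10

1. push 9: top = 9 (no discrepancy)
2. push 4: top = 4 (matches)
3. 9 - 4 = 5 (confirmed correct)
4. push 1: top = 1 (consistent with the trace)
5. push -7: top = -7 (verified)
6. 1 * -7 = -7 (verified)
7. 5 - -7 = 12 (no discrepancy)
8. push 8: top = 8 (matches)
9. push 6: top = 6 (checks out)
10. 8 - 6 = 2 (consistent with the trace)
11. push -1: top = -1 (in agreement)
12. push -9: top = -9 (agrees with the trace)
13. -1 + -9 = -10 (the trace disagrees here)
The audit stops at step 13: the recorded entry is wrong and should be top = -10.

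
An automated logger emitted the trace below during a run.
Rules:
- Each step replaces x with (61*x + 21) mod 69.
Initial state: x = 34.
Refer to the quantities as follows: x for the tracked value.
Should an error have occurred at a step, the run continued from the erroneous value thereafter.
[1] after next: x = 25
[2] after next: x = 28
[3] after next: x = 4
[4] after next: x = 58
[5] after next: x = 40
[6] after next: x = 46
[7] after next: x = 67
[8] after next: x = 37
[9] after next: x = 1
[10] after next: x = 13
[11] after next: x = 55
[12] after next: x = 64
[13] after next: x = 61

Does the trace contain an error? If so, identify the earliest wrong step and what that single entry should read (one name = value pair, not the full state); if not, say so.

no error

1. x = (61*34 + 21) mod 69 = 25 (confirmed correct)
2. x = (61*25 + 21) mod 69 = 28 (confirmed correct)
3. x = (61*28 + 21) mod 69 = 4 (in agreement)
4. x = (61*4 + 21) mod 69 = 58 (in agreement)
5. x = (61*58 + 21) mod 69 = 40 (matches)
6. x = (61*40 + 21) mod 69 = 46 (exactly as logged)
7. x = (61*46 + 21) mod 69 = 67 (consistent with the trace)
8. x = (61*67 + 21) mod 69 = 37 (no discrepancy)
9. x = (61*37 + 21) mod 69 = 1 (exactly as logged)
10. x = (61*1 + 21) mod 69 = 13 (consistent with the trace)
11. x = (61*13 + 21) mod 69 = 55 (verified)
12. x = (61*55 + 21) mod 69 = 64 (matches)
13. x = (61*64 + 21) mod 69 = 61 (exactly as logged)
All entries verified; no error found.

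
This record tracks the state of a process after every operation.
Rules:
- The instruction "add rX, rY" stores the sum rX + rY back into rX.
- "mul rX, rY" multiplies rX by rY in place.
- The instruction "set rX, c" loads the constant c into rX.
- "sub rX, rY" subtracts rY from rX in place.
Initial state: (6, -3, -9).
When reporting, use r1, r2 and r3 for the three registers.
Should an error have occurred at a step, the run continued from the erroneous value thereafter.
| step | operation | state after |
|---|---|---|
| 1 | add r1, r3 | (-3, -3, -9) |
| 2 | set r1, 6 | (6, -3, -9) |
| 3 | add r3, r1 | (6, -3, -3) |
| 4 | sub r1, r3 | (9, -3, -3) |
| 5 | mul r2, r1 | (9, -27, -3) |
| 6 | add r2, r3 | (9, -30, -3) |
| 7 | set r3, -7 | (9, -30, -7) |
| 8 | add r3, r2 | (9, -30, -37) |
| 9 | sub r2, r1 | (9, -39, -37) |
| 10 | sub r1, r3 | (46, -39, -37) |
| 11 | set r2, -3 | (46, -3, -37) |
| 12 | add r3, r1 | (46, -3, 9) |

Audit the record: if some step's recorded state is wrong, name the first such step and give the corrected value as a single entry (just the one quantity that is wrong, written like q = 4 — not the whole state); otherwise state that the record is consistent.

step 1: r1 = 6 + -9 = -3 -> consistent with the record
step 2: r1 = 6 -> exactly as logged
step 3: r3 = -9 + 6 = -3 -> in agreement
step 4: r1 = 6 - -3 = 9 -> exactly as logged
step 5: r2 = -3 * 9 = -27 -> same as recorded
step 6: r2 = -27 + -3 = -30 -> agrees with the record
step 7: r3 = -7 -> consistent with the record
step 8: r3 = -7 + -30 = -37 -> no discrepancy
step 9: r2 = -30 - 9 = -39 -> consistent with the record
step 10: r1 = 9 - -37 = 46 -> in agreement
step 11: r2 = -3 -> exactly as logged
step 12: r3 = -37 + 46 = 9 -> matches
Nothing is out of place; the run is error-free.

no error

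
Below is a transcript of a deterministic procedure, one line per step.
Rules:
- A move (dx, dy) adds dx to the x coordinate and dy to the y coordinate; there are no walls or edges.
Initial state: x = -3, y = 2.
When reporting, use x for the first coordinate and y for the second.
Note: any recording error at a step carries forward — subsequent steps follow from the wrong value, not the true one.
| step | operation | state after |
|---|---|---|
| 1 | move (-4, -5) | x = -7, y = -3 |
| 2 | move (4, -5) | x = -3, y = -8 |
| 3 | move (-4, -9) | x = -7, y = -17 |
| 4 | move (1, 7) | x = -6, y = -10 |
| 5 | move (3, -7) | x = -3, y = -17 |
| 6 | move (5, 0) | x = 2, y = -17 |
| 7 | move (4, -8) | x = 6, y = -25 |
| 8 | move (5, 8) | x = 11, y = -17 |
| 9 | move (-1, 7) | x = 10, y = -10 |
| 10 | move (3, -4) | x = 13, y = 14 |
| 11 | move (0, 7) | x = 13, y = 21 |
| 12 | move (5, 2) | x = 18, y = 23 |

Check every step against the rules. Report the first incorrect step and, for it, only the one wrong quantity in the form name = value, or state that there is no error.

step 10, y = -14

Recomputing the run from the initial state:
step 1: x = -7, y = -3
step 2: x = -3, y = -8
step 3: x = -7, y = -17
step 4: x = -6, y = -10
step 5: x = -3, y = -17
step 6: x = 2, y = -17
step 7: x = 6, y = -25
step 8: x = 11, y = -17
step 9: x = 10, y = -10
step 10: x = 13, y = -14
step 11: x = 13, y = -7
step 12: x = 18, y = -5
The first disagreement with the transcript is at step 10, where the value should be y = -14.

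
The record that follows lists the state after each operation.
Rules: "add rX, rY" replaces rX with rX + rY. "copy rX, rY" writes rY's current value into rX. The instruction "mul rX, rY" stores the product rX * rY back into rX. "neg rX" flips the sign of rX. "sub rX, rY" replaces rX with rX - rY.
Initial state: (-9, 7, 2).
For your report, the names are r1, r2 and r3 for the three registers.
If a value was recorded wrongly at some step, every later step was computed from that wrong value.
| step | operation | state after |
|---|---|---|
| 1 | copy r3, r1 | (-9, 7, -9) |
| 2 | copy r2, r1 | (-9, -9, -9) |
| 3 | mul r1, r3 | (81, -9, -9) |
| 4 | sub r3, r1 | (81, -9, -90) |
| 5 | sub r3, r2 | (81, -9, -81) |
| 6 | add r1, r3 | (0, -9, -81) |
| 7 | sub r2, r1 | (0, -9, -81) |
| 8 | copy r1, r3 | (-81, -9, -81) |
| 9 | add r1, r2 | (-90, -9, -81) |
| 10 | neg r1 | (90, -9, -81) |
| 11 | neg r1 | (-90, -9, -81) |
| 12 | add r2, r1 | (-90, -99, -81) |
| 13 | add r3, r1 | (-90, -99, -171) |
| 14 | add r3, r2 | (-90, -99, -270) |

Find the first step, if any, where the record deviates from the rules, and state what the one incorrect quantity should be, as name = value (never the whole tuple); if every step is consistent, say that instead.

1. r3 = -9 (confirmed correct)
2. r2 = -9 (verified)
3. r1 = -9 * -9 = 81 (agrees with the record)
4. r3 = -9 - 81 = -90 (agrees with the record)
5. r3 = -90 - -9 = -81 (in agreement)
6. r1 = 81 + -81 = 0 (confirmed correct)
7. r2 = -9 - 0 = -9 (exactly as logged)
8. r1 = -81 (matches)
9. r1 = -81 + -9 = -90 (in agreement)
10. r1 = -(-90) = 90 (same as recorded)
11. r1 = -(90) = -90 (matches)
12. r2 = -9 + -90 = -99 (same as recorded)
13. r3 = -81 + -90 = -171 (consistent with the record)
14. r3 = -171 + -99 = -270 (verified)
The recomputation confirms every line.

no error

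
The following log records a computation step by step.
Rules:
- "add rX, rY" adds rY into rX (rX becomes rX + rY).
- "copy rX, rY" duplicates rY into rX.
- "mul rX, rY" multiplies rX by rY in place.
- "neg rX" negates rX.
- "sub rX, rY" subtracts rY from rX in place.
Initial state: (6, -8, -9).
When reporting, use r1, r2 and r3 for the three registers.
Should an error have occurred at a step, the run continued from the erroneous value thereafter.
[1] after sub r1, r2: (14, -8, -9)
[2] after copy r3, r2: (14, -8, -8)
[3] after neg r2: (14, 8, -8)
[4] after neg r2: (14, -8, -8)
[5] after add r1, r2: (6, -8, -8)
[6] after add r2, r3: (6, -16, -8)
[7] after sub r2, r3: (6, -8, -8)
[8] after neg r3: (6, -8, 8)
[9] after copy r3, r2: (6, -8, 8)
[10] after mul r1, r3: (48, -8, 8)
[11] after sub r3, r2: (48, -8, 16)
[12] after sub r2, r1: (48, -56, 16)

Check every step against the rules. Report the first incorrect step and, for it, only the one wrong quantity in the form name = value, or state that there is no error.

Recomputing the run from the initial state:
step 1: r1 = 14, r2 = -8, r3 = -9
step 2: r1 = 14, r2 = -8, r3 = -8
step 3: r1 = 14, r2 = 8, r3 = -8
step 4: r1 = 14, r2 = -8, r3 = -8
step 5: r1 = 6, r2 = -8, r3 = -8
step 6: r1 = 6, r2 = -16, r3 = -8
step 7: r1 = 6, r2 = -8, r3 = -8
step 8: r1 = 6, r2 = -8, r3 = 8
step 9: r1 = 6, r2 = -8, r3 = -8
step 10: r1 = -48, r2 = -8, r3 = -8
step 11: r1 = -48, r2 = -8, r3 = 0
step 12: r1 = -48, r2 = 40, r3 = 0
The first disagreement with the log is at step 9, where the value should be r3 = -8.

step 9, r3 = -8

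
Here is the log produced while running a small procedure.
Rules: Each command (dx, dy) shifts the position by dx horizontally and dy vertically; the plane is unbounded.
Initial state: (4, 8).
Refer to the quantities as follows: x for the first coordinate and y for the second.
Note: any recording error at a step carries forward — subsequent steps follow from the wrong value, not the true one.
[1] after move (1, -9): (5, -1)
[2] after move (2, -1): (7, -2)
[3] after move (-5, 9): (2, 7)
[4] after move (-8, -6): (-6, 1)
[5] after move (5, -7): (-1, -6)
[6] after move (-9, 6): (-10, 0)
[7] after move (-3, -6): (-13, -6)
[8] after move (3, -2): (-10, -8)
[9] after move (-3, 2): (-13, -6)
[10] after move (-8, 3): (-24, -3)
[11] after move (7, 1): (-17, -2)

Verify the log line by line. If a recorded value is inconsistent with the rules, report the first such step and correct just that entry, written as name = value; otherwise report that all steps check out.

1. x = 4 + (1) = 5, y = 8 + (-9) = -1 (same as recorded)
2. x = 5 + (2) = 7, y = -1 + (-1) = -2 (in agreement)
3. x = 7 + (-5) = 2, y = -2 + (9) = 7 (exactly as logged)
4. x = 2 + (-8) = -6, y = 7 + (-6) = 1 (agrees with the log)
5. x = -6 + (5) = -1, y = 1 + (-7) = -6 (agrees with the log)
6. x = -1 + (-9) = -10, y = -6 + (6) = 0 (verified)
7. x = -10 + (-3) = -13, y = 0 + (-6) = -6 (verified)
8. x = -13 + (3) = -10, y = -6 + (-2) = -8 (exactly as logged)
9. x = -10 + (-3) = -13, y = -8 + (2) = -6 (exactly as logged)
10. x = -13 + (-8) = -21, y = -6 + (3) = -3 (first mismatch against the log)
First deviation found at step 10; the corrected entry is x = -21.

step 10, x = -21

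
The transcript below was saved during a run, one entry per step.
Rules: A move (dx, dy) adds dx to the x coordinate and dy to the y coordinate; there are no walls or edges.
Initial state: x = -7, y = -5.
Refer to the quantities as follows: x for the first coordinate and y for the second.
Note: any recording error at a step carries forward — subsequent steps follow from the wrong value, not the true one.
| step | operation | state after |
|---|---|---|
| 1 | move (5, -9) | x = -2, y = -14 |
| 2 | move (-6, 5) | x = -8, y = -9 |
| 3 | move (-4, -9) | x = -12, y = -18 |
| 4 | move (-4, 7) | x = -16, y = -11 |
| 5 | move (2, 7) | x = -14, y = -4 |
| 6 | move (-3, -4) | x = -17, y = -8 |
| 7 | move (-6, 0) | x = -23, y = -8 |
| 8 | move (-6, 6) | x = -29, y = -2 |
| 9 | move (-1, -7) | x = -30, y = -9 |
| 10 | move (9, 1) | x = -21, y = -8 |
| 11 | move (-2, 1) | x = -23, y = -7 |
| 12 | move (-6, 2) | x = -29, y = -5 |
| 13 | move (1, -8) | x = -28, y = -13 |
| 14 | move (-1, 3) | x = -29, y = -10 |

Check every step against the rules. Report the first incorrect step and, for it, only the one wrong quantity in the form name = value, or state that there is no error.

no error

Recomputing the run from the initial state:
step 1: x = -2, y = -14
step 2: x = -8, y = -9
step 3: x = -12, y = -18
step 4: x = -16, y = -11
step 5: x = -14, y = -4
step 6: x = -17, y = -8
step 7: x = -23, y = -8
step 8: x = -29, y = -2
step 9: x = -30, y = -9
step 10: x = -21, y = -8
step 11: x = -23, y = -7
step 12: x = -29, y = -5
step 13: x = -28, y = -13
step 14: x = -29, y = -10
This matches the transcript at every step.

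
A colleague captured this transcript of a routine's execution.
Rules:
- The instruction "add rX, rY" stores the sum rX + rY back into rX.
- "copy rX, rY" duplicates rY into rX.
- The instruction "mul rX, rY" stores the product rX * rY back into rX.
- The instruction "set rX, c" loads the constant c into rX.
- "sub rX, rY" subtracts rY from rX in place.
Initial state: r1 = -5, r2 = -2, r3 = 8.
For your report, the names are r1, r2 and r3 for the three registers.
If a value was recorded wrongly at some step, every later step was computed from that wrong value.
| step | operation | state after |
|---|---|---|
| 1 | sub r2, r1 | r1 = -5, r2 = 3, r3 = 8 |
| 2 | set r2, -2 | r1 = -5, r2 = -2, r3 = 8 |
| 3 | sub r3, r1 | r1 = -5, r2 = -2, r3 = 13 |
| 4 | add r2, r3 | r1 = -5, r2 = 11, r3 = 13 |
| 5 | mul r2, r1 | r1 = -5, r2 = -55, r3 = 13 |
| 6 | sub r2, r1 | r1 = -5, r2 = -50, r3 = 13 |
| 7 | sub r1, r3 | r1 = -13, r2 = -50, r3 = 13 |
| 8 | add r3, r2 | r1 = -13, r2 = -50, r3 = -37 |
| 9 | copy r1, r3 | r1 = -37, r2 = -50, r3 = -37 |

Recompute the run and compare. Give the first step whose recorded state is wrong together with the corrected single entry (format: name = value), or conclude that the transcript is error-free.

step 7, r1 = -18

Recomputing the run from the initial state:
step 1: r1 = -5, r2 = 3, r3 = 8
step 2: r1 = -5, r2 = -2, r3 = 8
step 3: r1 = -5, r2 = -2, r3 = 13
step 4: r1 = -5, r2 = 11, r3 = 13
step 5: r1 = -5, r2 = -55, r3 = 13
step 6: r1 = -5, r2 = -50, r3 = 13
step 7: r1 = -18, r2 = -50, r3 = 13
step 8: r1 = -18, r2 = -50, r3 = -37
step 9: r1 = -37, r2 = -50, r3 = -37
The first disagreement with the transcript is at step 7, where the value should be r1 = -18.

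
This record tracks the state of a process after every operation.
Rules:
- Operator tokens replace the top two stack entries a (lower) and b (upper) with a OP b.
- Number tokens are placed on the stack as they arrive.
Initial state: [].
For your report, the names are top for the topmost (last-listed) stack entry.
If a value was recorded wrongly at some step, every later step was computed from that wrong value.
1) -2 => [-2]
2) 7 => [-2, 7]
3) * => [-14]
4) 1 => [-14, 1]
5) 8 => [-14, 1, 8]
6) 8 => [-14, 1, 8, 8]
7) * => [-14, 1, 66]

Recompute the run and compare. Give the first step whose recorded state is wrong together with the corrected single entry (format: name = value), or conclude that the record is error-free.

step 7, top = 64

Recomputing the run from the initial state:
step 1: [-2]
step 2: [-2, 7]
step 3: [-14]
step 4: [-14, 1]
step 5: [-14, 1, 8]
step 6: [-14, 1, 8, 8]
step 7: [-14, 1, 64]
The first disagreement with the record is at step 7, where the value should be top = 64.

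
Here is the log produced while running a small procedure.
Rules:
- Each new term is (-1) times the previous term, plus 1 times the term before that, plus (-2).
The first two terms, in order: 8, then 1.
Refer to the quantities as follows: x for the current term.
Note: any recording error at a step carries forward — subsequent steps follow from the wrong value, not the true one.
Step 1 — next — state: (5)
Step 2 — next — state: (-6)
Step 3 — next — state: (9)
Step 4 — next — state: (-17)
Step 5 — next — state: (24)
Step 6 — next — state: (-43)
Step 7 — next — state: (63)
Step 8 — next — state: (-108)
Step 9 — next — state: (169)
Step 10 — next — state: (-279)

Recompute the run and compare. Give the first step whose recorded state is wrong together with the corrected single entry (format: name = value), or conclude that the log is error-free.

Step 1: x = -1*(1) + (1)*(8) + (-2) = 5 — no discrepancy.
Step 2: x = -1*(5) + (1)*(1) + (-2) = -6 — exactly as logged.
Step 3: x = -1*(-6) + (1)*(5) + (-2) = 9 — agrees with the log.
Step 4: x = -1*(9) + (1)*(-6) + (-2) = -17 — checks out.
Step 5: x = -1*(-17) + (1)*(9) + (-2) = 24 — verified.
Step 6: x = -1*(24) + (1)*(-17) + (-2) = -43 — matches.
Step 7: x = -1*(-43) + (1)*(24) + (-2) = 65 — first mismatch against the log.
So the first discrepancy is step 7, where the right value is x = 65.

step 7, x = 65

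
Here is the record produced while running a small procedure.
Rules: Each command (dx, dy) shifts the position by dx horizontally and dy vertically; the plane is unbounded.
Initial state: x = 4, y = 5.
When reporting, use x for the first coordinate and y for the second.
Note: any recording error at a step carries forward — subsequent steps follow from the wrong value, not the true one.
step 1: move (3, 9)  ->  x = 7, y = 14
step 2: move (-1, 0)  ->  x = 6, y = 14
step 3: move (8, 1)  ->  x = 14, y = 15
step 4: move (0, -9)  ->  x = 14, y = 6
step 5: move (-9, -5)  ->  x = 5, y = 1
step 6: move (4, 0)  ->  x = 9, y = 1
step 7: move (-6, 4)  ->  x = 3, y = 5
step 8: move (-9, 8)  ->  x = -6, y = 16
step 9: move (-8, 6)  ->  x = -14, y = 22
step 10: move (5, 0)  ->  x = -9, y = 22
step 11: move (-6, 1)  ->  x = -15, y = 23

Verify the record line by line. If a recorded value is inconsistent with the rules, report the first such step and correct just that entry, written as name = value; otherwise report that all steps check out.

1. x = 4 + (3) = 7, y = 5 + (9) = 14 (matches)
2. x = 7 + (-1) = 6, y = 14 + (0) = 14 (verified)
3. x = 6 + (8) = 14, y = 14 + (1) = 15 (in agreement)
4. x = 14 + (0) = 14, y = 15 + (-9) = 6 (consistent with the record)
5. x = 14 + (-9) = 5, y = 6 + (-5) = 1 (in agreement)
6. x = 5 + (4) = 9, y = 1 + (0) = 1 (consistent with the record)
7. x = 9 + (-6) = 3, y = 1 + (4) = 5 (exactly as logged)
8. x = 3 + (-9) = -6, y = 5 + (8) = 13 (the entry is off here)
The earliest wrong entry is at step 8: it should read y = 13.

step 8, y = 13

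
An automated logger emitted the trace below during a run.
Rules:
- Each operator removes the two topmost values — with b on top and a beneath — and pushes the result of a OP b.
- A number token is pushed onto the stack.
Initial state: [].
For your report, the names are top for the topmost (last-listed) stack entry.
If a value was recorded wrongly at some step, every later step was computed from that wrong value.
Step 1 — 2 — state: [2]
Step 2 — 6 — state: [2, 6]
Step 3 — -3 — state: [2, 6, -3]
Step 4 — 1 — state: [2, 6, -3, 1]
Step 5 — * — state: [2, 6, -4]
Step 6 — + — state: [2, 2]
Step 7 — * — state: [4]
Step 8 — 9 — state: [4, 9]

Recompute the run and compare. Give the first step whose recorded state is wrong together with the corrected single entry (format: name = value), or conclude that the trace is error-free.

Step 1: push 2: top = 2 — verified.
Step 2: push 6: top = 6 — agrees with the trace.
Step 3: push -3: top = -3 — matches.
Step 4: push 1: top = 1 — matches.
Step 5: -3 * 1 = -3 — this is not what the trace shows.
The audit stops at step 5: the recorded entry is wrong and should be top = -3.

step 5, top = -3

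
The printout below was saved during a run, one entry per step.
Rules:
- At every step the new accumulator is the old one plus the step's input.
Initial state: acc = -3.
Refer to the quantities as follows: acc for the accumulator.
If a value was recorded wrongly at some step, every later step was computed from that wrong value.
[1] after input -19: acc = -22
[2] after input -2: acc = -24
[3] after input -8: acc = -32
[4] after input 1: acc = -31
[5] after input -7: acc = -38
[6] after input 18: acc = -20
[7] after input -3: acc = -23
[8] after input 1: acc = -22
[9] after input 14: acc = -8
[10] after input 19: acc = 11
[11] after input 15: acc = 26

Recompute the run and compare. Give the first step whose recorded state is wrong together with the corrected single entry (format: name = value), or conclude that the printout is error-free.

no error

Step 1: acc = -3 + -19 = -22 — matches.
Step 2: acc = -22 + -2 = -24 — same as recorded.
Step 3: acc = -24 + -8 = -32 — in agreement.
Step 4: acc = -32 + 1 = -31 — matches.
Step 5: acc = -31 + -7 = -38 — consistent with the printout.
Step 6: acc = -38 + 18 = -20 — verified.
Step 7: acc = -20 + -3 = -23 — no discrepancy.
Step 8: acc = -23 + 1 = -22 — consistent with the printout.
Step 9: acc = -22 + 14 = -8 — confirmed correct.
Step 10: acc = -8 + 19 = 11 — same as recorded.
Step 11: acc = 11 + 15 = 26 — agrees with the printout.
The recomputation confirms every line.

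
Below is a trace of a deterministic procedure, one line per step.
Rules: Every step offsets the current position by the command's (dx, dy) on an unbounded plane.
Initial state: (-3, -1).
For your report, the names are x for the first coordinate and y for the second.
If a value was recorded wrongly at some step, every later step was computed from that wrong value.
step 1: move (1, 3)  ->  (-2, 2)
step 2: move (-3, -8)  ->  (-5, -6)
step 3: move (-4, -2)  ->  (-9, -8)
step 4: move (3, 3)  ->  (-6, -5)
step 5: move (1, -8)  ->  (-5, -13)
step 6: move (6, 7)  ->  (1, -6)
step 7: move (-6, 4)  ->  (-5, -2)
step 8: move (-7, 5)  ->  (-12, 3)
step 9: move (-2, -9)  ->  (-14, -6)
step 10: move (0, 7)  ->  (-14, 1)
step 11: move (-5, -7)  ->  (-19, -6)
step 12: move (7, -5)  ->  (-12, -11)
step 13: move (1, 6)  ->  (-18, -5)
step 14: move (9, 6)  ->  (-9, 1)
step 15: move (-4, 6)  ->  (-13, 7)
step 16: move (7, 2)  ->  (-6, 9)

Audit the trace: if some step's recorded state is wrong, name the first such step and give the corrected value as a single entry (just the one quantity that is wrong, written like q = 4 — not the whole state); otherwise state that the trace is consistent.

step 13, x = -11

Step 1: x = -3 + (1) = -2, y = -1 + (3) = 2 — matches.
Step 2: x = -2 + (-3) = -5, y = 2 + (-8) = -6 — verified.
Step 3: x = -5 + (-4) = -9, y = -6 + (-2) = -8 — consistent with the trace.
Step 4: x = -9 + (3) = -6, y = -8 + (3) = -5 — checks out.
Step 5: x = -6 + (1) = -5, y = -5 + (-8) = -13 — same as recorded.
Step 6: x = -5 + (6) = 1, y = -13 + (7) = -6 — verified.
Step 7: x = 1 + (-6) = -5, y = -6 + (4) = -2 — verified.
Step 8: x = -5 + (-7) = -12, y = -2 + (5) = 3 — agrees with the trace.
Step 9: x = -12 + (-2) = -14, y = 3 + (-9) = -6 — in agreement.
Step 10: x = -14 + (0) = -14, y = -6 + (7) = 1 — no discrepancy.
Step 11: x = -14 + (-5) = -19, y = 1 + (-7) = -6 — matches.
Step 12: x = -19 + (7) = -12, y = -6 + (-5) = -11 — confirmed correct.
Step 13: x = -12 + (1) = -11, y = -11 + (6) = -5 — a discrepancy with the trace.
Conclusion: step 13 carries the first error; the entry should be x = -11.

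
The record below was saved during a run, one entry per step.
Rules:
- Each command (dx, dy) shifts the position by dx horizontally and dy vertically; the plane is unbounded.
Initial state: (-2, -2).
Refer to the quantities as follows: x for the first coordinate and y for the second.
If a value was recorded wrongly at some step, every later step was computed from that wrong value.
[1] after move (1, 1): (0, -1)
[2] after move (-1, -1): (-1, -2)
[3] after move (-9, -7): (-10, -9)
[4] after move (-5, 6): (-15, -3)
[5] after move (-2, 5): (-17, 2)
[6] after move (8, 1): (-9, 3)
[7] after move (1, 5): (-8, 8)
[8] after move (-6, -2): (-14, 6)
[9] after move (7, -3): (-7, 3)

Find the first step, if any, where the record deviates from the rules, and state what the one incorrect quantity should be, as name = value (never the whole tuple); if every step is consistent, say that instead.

step 1, x = -1

Step 1: x = -2 + (1) = -1, y = -2 + (1) = -1 — a discrepancy with the record.
That makes step 1 the first incorrect line — x = -1 is what it should show.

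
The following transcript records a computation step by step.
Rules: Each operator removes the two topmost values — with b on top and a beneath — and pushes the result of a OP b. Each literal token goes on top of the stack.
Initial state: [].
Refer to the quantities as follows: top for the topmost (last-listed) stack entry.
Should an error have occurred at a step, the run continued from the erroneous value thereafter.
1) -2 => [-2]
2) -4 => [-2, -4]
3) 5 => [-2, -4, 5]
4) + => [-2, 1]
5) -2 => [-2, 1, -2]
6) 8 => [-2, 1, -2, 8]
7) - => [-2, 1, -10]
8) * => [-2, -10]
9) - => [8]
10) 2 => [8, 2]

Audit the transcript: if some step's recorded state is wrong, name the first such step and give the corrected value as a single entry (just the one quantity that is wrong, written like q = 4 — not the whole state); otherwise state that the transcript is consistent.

no error

Recomputing the run from the initial state:
step 1: [-2]
step 2: [-2, -4]
step 3: [-2, -4, 5]
step 4: [-2, 1]
step 5: [-2, 1, -2]
step 6: [-2, 1, -2, 8]
step 7: [-2, 1, -10]
step 8: [-2, -10]
step 9: [8]
step 10: [8, 2]
This matches the transcript at every step.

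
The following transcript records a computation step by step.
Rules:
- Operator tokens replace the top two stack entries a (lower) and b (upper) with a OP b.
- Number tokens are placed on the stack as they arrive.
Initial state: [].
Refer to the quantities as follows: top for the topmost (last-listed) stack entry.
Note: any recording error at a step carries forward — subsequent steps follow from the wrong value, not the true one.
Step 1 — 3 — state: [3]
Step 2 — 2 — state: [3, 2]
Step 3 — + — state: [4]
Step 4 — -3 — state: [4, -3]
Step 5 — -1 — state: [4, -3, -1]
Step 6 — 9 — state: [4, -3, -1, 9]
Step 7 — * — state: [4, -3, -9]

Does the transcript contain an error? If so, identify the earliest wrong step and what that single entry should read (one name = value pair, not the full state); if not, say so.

step 3, top = 5

Recomputing the run from the initial state:
step 1: [3]
step 2: [3, 2]
step 3: [5]
step 4: [5, -3]
step 5: [5, -3, -1]
step 6: [5, -3, -1, 9]
step 7: [5, -3, -9]
The first disagreement with the transcript is at step 3, where the value should be top = 5.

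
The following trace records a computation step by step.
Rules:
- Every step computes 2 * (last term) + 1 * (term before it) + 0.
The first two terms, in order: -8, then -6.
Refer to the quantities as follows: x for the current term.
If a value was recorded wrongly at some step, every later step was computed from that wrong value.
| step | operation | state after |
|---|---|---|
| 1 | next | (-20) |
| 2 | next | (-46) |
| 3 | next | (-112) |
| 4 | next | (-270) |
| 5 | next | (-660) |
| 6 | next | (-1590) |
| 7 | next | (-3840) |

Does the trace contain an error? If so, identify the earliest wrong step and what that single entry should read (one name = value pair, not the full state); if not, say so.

step 5, x = -652

Step 1: x = 2*(-6) + (1)*(-8) + (0) = -20 — no discrepancy.
Step 2: x = 2*(-20) + (1)*(-6) + (0) = -46 — consistent with the trace.
Step 3: x = 2*(-46) + (1)*(-20) + (0) = -112 — same as recorded.
Step 4: x = 2*(-112) + (1)*(-46) + (0) = -270 — no discrepancy.
Step 5: x = 2*(-270) + (1)*(-112) + (0) = -652 — the trace has a different value.
That makes step 5 the first incorrect line — x = -652 is what it should show.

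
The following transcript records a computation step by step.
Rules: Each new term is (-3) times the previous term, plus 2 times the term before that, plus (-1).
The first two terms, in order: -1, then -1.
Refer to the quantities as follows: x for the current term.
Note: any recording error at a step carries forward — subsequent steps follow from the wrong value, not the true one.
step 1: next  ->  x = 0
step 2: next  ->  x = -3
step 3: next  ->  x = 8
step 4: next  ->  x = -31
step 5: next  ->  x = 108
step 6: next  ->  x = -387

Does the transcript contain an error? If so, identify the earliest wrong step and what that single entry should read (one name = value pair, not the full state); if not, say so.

no error

1. x = -3*(-1) + (2)*(-1) + (-1) = 0 (in agreement)
2. x = -3*(0) + (2)*(-1) + (-1) = -3 (consistent with the transcript)
3. x = -3*(-3) + (2)*(0) + (-1) = 8 (in agreement)
4. x = -3*(8) + (2)*(-3) + (-1) = -31 (no discrepancy)
5. x = -3*(-31) + (2)*(8) + (-1) = 108 (same as recorded)
6. x = -3*(108) + (2)*(-31) + (-1) = -387 (no discrepancy)
Nothing is out of place; the run is error-free.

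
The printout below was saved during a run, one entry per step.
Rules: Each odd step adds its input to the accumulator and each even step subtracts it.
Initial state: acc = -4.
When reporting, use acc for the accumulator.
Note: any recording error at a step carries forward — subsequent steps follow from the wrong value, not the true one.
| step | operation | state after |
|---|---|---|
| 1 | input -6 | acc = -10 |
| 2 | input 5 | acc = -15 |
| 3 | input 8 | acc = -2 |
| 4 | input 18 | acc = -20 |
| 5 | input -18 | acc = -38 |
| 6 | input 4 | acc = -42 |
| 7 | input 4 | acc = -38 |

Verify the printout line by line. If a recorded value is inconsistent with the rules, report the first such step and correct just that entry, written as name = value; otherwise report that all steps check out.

step 3, acc = -7

Step 1: acc = -4 + -6 = -10 — no discrepancy.
Step 2: acc = -10 - 5 = -15 — matches.
Step 3: acc = -15 + 8 = -7 — this is not what the printout shows.
The earliest wrong entry is at step 3: it should read acc = -7.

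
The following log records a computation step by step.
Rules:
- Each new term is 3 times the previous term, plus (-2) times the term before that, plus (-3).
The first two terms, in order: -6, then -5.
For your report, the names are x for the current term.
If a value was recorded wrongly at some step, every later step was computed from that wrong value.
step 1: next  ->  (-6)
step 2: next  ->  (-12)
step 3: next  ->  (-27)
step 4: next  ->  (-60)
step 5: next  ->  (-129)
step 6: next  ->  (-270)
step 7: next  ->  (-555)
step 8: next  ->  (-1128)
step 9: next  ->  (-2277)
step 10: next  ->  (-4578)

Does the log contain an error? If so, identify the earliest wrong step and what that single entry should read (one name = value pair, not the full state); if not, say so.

step 2, x = -11

Step 1: x = 3*(-5) + (-2)*(-6) + (-3) = -6 — consistent with the log.
Step 2: x = 3*(-6) + (-2)*(-5) + (-3) = -11 — the entry is off here.
The audit stops at step 2: the recorded entry is wrong and should be x = -11.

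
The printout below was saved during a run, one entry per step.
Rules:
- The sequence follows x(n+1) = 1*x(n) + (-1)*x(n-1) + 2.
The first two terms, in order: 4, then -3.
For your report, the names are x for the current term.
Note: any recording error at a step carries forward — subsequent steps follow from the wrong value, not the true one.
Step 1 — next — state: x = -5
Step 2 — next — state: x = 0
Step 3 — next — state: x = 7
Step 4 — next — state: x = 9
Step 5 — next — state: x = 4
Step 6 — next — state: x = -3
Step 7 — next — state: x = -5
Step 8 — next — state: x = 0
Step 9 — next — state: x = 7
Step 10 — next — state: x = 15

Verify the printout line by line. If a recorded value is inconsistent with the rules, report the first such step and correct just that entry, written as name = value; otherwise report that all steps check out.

Recomputing the run from the initial state:
step 1: x = -5
step 2: x = 0
step 3: x = 7
step 4: x = 9
step 5: x = 4
step 6: x = -3
step 7: x = -5
step 8: x = 0
step 9: x = 7
step 10: x = 9
The first disagreement with the printout is at step 10, where the value should be x = 9.

step 10, x = 9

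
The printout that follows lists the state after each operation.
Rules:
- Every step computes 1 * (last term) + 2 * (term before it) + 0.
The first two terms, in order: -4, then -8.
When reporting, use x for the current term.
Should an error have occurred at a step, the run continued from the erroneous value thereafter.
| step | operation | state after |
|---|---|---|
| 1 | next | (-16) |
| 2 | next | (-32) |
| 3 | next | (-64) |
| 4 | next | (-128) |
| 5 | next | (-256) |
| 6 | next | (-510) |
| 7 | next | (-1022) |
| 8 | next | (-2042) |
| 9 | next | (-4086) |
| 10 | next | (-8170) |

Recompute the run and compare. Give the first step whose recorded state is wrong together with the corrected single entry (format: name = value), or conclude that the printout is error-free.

1. x = 1*(-8) + (2)*(-4) + (0) = -16 (in agreement)
2. x = 1*(-16) + (2)*(-8) + (0) = -32 (agrees with the printout)
3. x = 1*(-32) + (2)*(-16) + (0) = -64 (agrees with the printout)
4. x = 1*(-64) + (2)*(-32) + (0) = -128 (no discrepancy)
5. x = 1*(-128) + (2)*(-64) + (0) = -256 (verified)
6. x = 1*(-256) + (2)*(-128) + (0) = -512 (the recorded entry deviates here)
Conclusion: step 6 carries the first error; the entry should be x = -512.

step 6, x = -512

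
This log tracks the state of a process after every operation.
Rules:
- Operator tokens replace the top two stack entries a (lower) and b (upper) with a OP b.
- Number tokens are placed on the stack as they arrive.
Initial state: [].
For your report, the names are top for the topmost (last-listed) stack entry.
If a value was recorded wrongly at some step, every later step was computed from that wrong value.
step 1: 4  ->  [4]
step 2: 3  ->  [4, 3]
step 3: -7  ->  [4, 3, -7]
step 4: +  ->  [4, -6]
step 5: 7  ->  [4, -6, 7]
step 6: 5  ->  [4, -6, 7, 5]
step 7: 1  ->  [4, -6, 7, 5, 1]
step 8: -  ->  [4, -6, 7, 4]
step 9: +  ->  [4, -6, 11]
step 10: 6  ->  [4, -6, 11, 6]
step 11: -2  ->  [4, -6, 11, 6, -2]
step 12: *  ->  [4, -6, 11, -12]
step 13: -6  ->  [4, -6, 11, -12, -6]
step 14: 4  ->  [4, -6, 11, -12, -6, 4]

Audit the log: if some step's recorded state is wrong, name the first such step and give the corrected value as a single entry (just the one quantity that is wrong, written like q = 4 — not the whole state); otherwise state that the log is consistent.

Recomputing the run from the initial state:
step 1: [4]
step 2: [4, 3]
step 3: [4, 3, -7]
step 4: [4, -4]
step 5: [4, -4, 7]
step 6: [4, -4, 7, 5]
step 7: [4, -4, 7, 5, 1]
step 8: [4, -4, 7, 4]
step 9: [4, -4, 11]
step 10: [4, -4, 11, 6]
step 11: [4, -4, 11, 6, -2]
step 12: [4, -4, 11, -12]
step 13: [4, -4, 11, -12, -6]
step 14: [4, -4, 11, -12, -6, 4]
The first disagreement with the log is at step 4, where the value should be top = -4.

step 4, top = -4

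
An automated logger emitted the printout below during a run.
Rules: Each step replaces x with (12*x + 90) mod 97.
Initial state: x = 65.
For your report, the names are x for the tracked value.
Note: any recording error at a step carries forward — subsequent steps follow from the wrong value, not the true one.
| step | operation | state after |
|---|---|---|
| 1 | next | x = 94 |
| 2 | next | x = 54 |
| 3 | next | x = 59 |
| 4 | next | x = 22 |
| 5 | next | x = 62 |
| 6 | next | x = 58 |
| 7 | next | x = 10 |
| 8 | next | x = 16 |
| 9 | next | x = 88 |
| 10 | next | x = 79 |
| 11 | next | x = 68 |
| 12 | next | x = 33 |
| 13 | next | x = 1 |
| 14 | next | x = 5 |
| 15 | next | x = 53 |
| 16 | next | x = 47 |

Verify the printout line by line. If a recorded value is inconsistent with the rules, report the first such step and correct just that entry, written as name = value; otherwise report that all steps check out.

step 5, x = 63

step 1: x = (12*65 + 90) mod 97 = 94 -> consistent with the printout
step 2: x = (12*94 + 90) mod 97 = 54 -> agrees with the printout
step 3: x = (12*54 + 90) mod 97 = 59 -> in agreement
step 4: x = (12*59 + 90) mod 97 = 22 -> in agreement
step 5: x = (12*22 + 90) mod 97 = 63 -> the recorded entry deviates here
That makes step 5 the first incorrect line — x = 63 is what it should show.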